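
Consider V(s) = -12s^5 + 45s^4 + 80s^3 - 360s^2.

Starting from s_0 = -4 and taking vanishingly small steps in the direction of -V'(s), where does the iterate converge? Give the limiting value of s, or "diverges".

V'(s) = -60s(s - 3)(s - 2)(s + 2), so V'(-4) = -20160.
Gradient descent moves in the -V' direction, i.e. s is increasing.
The nearest critical point in that direction is s = -2, where V'' = 2400 > 0 (a local minimum). The iterate converges there.

-2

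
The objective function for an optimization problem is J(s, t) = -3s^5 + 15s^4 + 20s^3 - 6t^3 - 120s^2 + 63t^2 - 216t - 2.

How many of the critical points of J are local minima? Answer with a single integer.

2

J separates as a function of s plus a function of t, so ∇J=0 decouples.
∂J/∂s = -15s(s - 4)(s - 2)(s + 2) = 0 at s ∈ {-2, 0, 2, 4}; ∂J/∂t = -18(t - 4)(t - 3) = 0 at t ∈ {3, 4}.
The Hessian is diagonal: diag(J_ss, J_tt). Second derivatives: J_ss(-2)=720, J_ss(0)=-240, J_ss(2)=240, J_ss(4)=-720; J_tt(3)=18, J_tt(4)=-18.
Local minima occur where both diagonal entries positive: (-2, 3), (2, 3). Count: 2.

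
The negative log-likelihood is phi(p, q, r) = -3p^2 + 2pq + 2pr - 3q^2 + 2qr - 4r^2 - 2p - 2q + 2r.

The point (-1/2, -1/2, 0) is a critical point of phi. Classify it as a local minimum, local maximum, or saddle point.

local maximum

The Hessian is constant: H = [[-6, 2, 2], [2, -6, 2], [2, 2, -8]].
Leading principal minors: Δ₁ = -6, Δ₂ = 32, Δ₃ = -192.
The minors alternate sign starting negative (−, +, −), so H is negative definite: a local maximum.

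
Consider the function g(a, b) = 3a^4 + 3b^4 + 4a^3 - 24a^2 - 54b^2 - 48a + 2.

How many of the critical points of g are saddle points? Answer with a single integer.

g separates as a function of a plus a function of b, so ∇g=0 decouples.
∂g/∂a = 12(a - 2)(a + 1)(a + 2) = 0 at a ∈ {-2, -1, 2}; ∂g/∂b = 12b(b - 3)(b + 3) = 0 at b ∈ {-3, 0, 3}.
The Hessian is diagonal: diag(g_aa, g_bb). Second derivatives: g_aa(-2)=48, g_aa(-1)=-36, g_aa(2)=144; g_bb(-3)=216, g_bb(0)=-108, g_bb(3)=216.
Saddle points occur where the two diagonal entries have opposite signs: (-2, 0), (-1, -3), (-1, 3), (2, 0). Count: 4.

4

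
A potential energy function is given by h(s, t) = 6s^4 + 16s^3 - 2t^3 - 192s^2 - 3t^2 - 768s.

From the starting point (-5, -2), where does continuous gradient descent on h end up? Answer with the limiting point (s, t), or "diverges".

(-4, -1)

h is separable, so gradient descent decouples: s follows -∂h/∂s, t follows -∂h/∂t.
∂h/∂s = 24(s - 4)(s + 2)(s + 4); at s=-5 this is -648, so s increases.
∂h/∂t = -6t(t + 1); at t=-2 this is -12, so t increases.
s converges to its nearest critical value -4 (a local min of the s-part); t converges to -1. The iterate converges to (-4, -1).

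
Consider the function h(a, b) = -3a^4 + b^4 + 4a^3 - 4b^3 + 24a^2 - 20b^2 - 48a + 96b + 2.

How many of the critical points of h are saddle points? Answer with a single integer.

5

h separates as a function of a plus a function of b, so ∇h=0 decouples.
∂h/∂a = -12(a - 2)(a - 1)(a + 2) = 0 at a ∈ {-2, 1, 2}; ∂h/∂b = 4(b - 4)(b - 2)(b + 3) = 0 at b ∈ {-3, 2, 4}.
The Hessian is diagonal: diag(h_aa, h_bb). Second derivatives: h_aa(-2)=-144, h_aa(1)=36, h_aa(2)=-48; h_bb(-3)=140, h_bb(2)=-40, h_bb(4)=56.
Saddle points occur where the two diagonal entries have opposite signs: (-2, -3), (-2, 4), (1, 2), (2, -3), (2, 4). Count: 5.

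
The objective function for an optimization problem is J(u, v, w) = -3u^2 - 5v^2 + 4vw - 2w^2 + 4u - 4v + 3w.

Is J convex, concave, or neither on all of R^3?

J is quadratic, so its Hessian is the constant matrix H = [[-6, 0, 0], [0, -10, 4], [0, 4, -4]].
Leading principal minors: -6, 60, -144.
Signs alternate −, +, − ⇒ H ≺ 0 ⇒ concave.

concave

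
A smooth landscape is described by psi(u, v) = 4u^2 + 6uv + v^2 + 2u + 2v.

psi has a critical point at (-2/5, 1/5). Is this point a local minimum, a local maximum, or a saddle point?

saddle point

The Hessian of psi is constant: H = [[8, 6], [6, 2]].
det(H) = 8·2 − 6² = -20.
Since det(H) < 0, H is indefinite and the critical point is a saddle point.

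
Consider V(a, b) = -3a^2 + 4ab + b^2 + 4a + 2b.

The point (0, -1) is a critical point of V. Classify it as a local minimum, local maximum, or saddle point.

saddle point

The Hessian of V is constant: H = [[-6, 4], [4, 2]].
det(H) = (-6)·2 − 4² = -28.
Since det(H) < 0, H is indefinite and the critical point is a saddle point.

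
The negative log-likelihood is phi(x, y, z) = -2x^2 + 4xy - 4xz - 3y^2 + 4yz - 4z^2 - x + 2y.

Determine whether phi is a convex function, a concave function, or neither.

concave

phi is quadratic, so its Hessian is the constant matrix H = [[-4, 4, -4], [4, -6, 4], [-4, 4, -8]].
Leading principal minors: -4, 8, -32.
Signs alternate −, +, − ⇒ H ≺ 0 ⇒ concave.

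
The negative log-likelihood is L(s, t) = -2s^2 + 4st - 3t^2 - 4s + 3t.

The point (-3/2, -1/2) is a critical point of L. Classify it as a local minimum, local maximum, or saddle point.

The Hessian of L is constant: H = [[-4, 4], [4, -6]].
det(H) = (-4)·(-6) − 4² = 8.
det(H) > 0 and tr(H) = -10 < 0, so H is negative definite and the point is a local maximum.

local maximum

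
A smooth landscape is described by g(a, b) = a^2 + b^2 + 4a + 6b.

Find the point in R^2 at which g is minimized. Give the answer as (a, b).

g(a,b) separates as P(a) + Q(b), so its minimum is min P + min Q.
P'(a) = 2a + 4 vanishes at a ∈ {-2}; Q'(b) = 2b + 6 vanishes at b ∈ {-3}.
Local minima of P (where P''>0): P(-2)=-4. Local minima of Q: Q(-3)=-9.
So the global minimum of g is P(-2) + Q(-3) = -4 − 9 = -13, attained at (-2, -3).

(-2, -3)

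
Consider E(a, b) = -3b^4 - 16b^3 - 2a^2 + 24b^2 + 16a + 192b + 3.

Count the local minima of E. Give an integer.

E separates as a function of a plus a function of b, so ∇E=0 decouples.
∂E/∂a = -4(a - 4) = 0 at a ∈ {4}; ∂E/∂b = -12(b - 2)(b + 2)(b + 4) = 0 at b ∈ {-4, -2, 2}.
The Hessian is diagonal: diag(E_aa, E_bb). Second derivatives: E_aa(4)=-4; E_bb(-4)=-144, E_bb(-2)=96, E_bb(2)=-288.
Local minima occur where both diagonal entries positive: none. Count: 0.

0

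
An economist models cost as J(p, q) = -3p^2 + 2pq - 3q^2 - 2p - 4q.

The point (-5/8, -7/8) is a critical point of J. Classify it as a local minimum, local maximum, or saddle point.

The Hessian of J is constant: H = [[-6, 2], [2, -6]].
det(H) = (-6)·(-6) − 2² = 32.
det(H) > 0 and tr(H) = -12 < 0, so H is negative definite and the point is a local maximum.

local maximum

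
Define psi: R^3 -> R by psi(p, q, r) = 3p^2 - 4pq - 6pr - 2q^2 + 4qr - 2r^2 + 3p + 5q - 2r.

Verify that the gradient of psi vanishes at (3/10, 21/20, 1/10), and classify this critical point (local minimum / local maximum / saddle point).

saddle point

∇psi = (6p - 4q - 6r + 3, -4p - 4q + 4r + 5, -6p + 4q - 4r - 2); substituting (3/10, 21/20, 1/10) gives ∇psi = (0, 0, 0), so (3/10, 21/20, 1/10) is indeed a critical point.
The Hessian is constant: H = [[6, -4, -6], [-4, -4, 4], [-6, 4, -4]].
Leading principal minors: Δ₁ = 6, Δ₂ = -40, Δ₃ = 400.
The minors fit neither the all-positive nor the alternating-sign pattern, so H is indefinite: a saddle point.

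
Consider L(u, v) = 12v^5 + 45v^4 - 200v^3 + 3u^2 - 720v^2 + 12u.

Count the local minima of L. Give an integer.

2

L separates as a function of u plus a function of v, so ∇L=0 decouples.
∂L/∂u = 6(u + 2) = 0 at u ∈ {-2}; ∂L/∂v = 60v(v - 3)(v + 2)(v + 4) = 0 at v ∈ {-4, -2, 0, 3}.
The Hessian is diagonal: diag(L_uu, L_vv). Second derivatives: L_uu(-2)=6; L_vv(-4)=-3360, L_vv(-2)=1200, L_vv(0)=-1440, L_vv(3)=6300.
Local minima occur where both diagonal entries positive: (-2, -2), (-2, 3). Count: 2.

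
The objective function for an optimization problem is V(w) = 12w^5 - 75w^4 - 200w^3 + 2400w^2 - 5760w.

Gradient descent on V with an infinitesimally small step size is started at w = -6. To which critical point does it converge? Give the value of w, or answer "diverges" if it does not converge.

V'(w) = 60(w - 4)(w - 3)(w - 2)(w + 4), so V'(-6) = 86400.
Gradient descent moves in the -V' direction, i.e. w is decreasing.
There is no critical point below w=-6, and V' keeps the same sign, so the iterate runs off to −∞.

diverges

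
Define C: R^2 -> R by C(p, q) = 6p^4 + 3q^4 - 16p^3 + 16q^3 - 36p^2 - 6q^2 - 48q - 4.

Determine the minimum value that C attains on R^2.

C(p,q) separates as A(p) + B(q) − 4, so its minimum is min A + min B − 4.
A'(p) = 24p(p - 3)(p + 1) vanishes at p ∈ {-1, 0, 3}; B'(q) = 12(q - 1)(q + 1)(q + 4) vanishes at q ∈ {-4, -1, 1}.
Local minima of A (where A''>0): A(-1)=-14, A(3)=-270. Local minima of B: B(-4)=-160, B(1)=-35.
So the global minimum of C is A(3) + B(-4) − 4 = -270 − 160 − 4 = -434, attained at (3, -4).

-434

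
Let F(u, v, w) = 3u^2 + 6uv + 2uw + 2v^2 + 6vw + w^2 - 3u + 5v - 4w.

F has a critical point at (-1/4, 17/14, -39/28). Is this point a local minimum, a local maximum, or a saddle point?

saddle point

The Hessian is constant: H = [[6, 6, 2], [6, 4, 6], [2, 6, 2]].
Leading principal minors: Δ₁ = 6, Δ₂ = -12, Δ₃ = -112.
The minors fit neither the all-positive nor the alternating-sign pattern, so H is indefinite: a saddle point.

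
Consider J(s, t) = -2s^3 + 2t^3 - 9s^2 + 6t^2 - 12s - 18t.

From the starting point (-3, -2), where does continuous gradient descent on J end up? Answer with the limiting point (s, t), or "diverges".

(-2, 1)

J is separable, so gradient descent decouples: s follows -∂J/∂s, t follows -∂J/∂t.
∂J/∂s = -6(s + 1)(s + 2); at s=-3 this is -12, so s increases.
∂J/∂t = 6(t - 1)(t + 3); at t=-2 this is -18, so t increases.
s converges to its nearest critical value -2 (a local min of the s-part); t converges to 1. The iterate converges to (-2, 1).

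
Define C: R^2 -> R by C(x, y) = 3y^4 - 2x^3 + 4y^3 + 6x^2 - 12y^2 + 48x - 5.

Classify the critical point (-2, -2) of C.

local minimum

The mixed partial ∂²C/∂x∂y is 0, so the Hessian at any point is diag(C_xx, C_yy) = diag(12(-x + 1), 12(3y^2 + 2y - 2)).
At (-2, -2): H = diag(36, 72).
Both eigenvalues are positive, so H is positive definite: a local minimum.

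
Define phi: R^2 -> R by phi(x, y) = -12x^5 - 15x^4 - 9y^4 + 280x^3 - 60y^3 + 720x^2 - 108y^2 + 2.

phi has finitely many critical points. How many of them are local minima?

2

phi separates as a function of x plus a function of y, so ∇phi=0 decouples.
∂phi/∂x = -60x(x - 4)(x + 2)(x + 3) = 0 at x ∈ {-3, -2, 0, 4}; ∂phi/∂y = -36y(y + 2)(y + 3) = 0 at y ∈ {-3, -2, 0}.
The Hessian is diagonal: diag(phi_xx, phi_yy). Second derivatives: phi_xx(-3)=1260, phi_xx(-2)=-720, phi_xx(0)=1440, phi_xx(4)=-10080; phi_yy(-3)=-108, phi_yy(-2)=72, phi_yy(0)=-216.
Local minima occur where both diagonal entries positive: (-3, -2), (0, -2). Count: 2.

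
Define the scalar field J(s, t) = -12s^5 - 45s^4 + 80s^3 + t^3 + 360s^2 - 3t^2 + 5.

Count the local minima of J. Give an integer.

J separates as a function of s plus a function of t, so ∇J=0 decouples.
∂J/∂s = -60s(s - 2)(s + 2)(s + 3) = 0 at s ∈ {-3, -2, 0, 2}; ∂J/∂t = 3t(t - 2) = 0 at t ∈ {0, 2}.
The Hessian is diagonal: diag(J_ss, J_tt). Second derivatives: J_ss(-3)=900, J_ss(-2)=-480, J_ss(0)=720, J_ss(2)=-2400; J_tt(0)=-6, J_tt(2)=6.
Local minima occur where both diagonal entries positive: (-3, 2), (0, 2). Count: 2.

2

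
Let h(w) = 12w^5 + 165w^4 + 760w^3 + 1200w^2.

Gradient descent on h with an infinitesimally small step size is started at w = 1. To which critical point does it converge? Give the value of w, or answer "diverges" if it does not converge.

0

h'(w) = 60w(w + 2)(w + 4)(w + 5), so h'(1) = 5400.
Gradient descent moves in the -h' direction, i.e. w is decreasing.
The nearest critical point in that direction is w = 0, where h'' = 2400 > 0 (a local minimum). The iterate converges there.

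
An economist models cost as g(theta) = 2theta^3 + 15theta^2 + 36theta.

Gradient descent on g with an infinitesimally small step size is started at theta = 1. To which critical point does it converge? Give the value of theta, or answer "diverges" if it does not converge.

g'(theta) = 6(theta + 2)(theta + 3), so g'(1) = 72.
Gradient descent moves in the -g' direction, i.e. theta is decreasing.
The nearest critical point in that direction is theta = -2, where g'' = 6 > 0 (a local minimum). The iterate converges there.

-2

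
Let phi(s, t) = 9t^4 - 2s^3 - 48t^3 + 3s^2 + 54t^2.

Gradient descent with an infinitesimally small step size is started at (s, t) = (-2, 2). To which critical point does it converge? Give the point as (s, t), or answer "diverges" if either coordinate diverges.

(0, 3)

phi is separable, so gradient descent decouples: s follows -∂phi/∂s, t follows -∂phi/∂t.
∂phi/∂s = -6s(s - 1); at s=-2 this is -36, so s increases.
∂phi/∂t = 36t(t - 3)(t - 1); at t=2 this is -72, so t increases.
s converges to its nearest critical value 0 (a local min of the s-part); t converges to 3. The iterate converges to (0, 3).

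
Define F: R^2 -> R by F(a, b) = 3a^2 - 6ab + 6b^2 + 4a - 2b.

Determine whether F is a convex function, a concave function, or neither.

convex

F is quadratic, so its Hessian is the constant matrix H = [[6, -6], [-6, 12]].
det(H) = 36, tr(H) = 18.
det(H) > 0 and tr(H) > 0, so H is positive definite everywhere: convex.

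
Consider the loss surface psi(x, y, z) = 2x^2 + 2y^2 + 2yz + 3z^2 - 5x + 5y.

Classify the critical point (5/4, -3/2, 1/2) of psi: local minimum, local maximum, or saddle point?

The Hessian is constant: H = [[4, 0, 0], [0, 4, 2], [0, 2, 6]].
Leading principal minors: Δ₁ = 4, Δ₂ = 16, Δ₃ = 80.
All leading minors are positive, so H is positive definite: a local minimum.

local minimum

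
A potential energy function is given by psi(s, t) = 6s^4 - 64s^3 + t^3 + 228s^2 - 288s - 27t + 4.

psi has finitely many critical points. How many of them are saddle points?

3

psi separates as a function of s plus a function of t, so ∇psi=0 decouples.
∂psi/∂s = 24(s - 4)(s - 3)(s - 1) = 0 at s ∈ {1, 3, 4}; ∂psi/∂t = 3(t - 3)(t + 3) = 0 at t ∈ {-3, 3}.
The Hessian is diagonal: diag(psi_ss, psi_tt). Second derivatives: psi_ss(1)=144, psi_ss(3)=-48, psi_ss(4)=72; psi_tt(-3)=-18, psi_tt(3)=18.
Saddle points occur where the two diagonal entries have opposite signs: (1, -3), (3, 3), (4, -3). Count: 3.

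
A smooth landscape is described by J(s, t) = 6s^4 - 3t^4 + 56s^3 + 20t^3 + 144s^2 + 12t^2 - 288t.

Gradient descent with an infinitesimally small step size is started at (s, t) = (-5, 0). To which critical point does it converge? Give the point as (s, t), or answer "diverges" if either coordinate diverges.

J is separable, so gradient descent decouples: s follows -∂J/∂s, t follows -∂J/∂t.
∂J/∂s = 24s(s + 3)(s + 4); at s=-5 this is -240, so s increases.
∂J/∂t = -12(t - 4)(t - 3)(t + 2); at t=0 this is -288, so t increases.
s converges to its nearest critical value -4 (a local min of the s-part); t converges to 3. The iterate converges to (-4, 3).

(-4, 3)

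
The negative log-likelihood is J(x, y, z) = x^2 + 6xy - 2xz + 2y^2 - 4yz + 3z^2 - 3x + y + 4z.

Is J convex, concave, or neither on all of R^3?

J is quadratic, so its Hessian is the constant matrix H = [[2, 6, -2], [6, 4, -4], [-2, -4, 6]].
Leading principal minors: 2, -28, -120.
Neither pattern holds ⇒ H is indefinite ⇒ neither convex nor concave.

neither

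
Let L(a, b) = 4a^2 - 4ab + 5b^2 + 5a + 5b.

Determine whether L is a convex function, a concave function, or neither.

L is quadratic, so its Hessian is the constant matrix H = [[8, -4], [-4, 10]].
det(H) = 64, tr(H) = 18.
det(H) > 0 and tr(H) > 0, so H is positive definite everywhere: convex.

convex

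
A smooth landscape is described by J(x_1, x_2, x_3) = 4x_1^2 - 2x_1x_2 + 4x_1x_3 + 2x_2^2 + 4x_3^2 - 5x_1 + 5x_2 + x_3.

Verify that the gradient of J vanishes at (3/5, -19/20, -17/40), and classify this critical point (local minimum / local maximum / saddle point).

local minimum

∇J = (8x_1 - 2x_2 + 4x_3 - 5, -2x_1 + 4x_2 + 5, 4x_1 + 8x_3 + 1); substituting (3/5, -19/20, -17/40) gives ∇J = (0, 0, 0), so (3/5, -19/20, -17/40) is indeed a critical point.
The Hessian is constant: H = [[8, -2, 4], [-2, 4, 0], [4, 0, 8]].
Leading principal minors: Δ₁ = 8, Δ₂ = 28, Δ₃ = 160.
All leading minors are positive, so H is positive definite: a local minimum.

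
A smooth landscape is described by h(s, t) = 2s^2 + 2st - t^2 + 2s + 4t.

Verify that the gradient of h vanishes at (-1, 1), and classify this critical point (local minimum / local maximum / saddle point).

saddle point

∇h = (4s + 2t + 2, 2s - 2t + 4); substituting (-1, 1) gives ∇h = (0, 0), so (-1, 1) is indeed a critical point.
The Hessian of h is constant: H = [[4, 2], [2, -2]].
det(H) = 4·(-2) − 2² = -12.
Since det(H) < 0, H is indefinite and the critical point is a saddle point.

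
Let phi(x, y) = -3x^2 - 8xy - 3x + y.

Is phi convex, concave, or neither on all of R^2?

neither

phi is quadratic, so its Hessian is the constant matrix H = [[-6, -8], [-8, 0]].
det(H) = -64, tr(H) = -6.
det(H) < 0, so H is indefinite: neither convex nor concave.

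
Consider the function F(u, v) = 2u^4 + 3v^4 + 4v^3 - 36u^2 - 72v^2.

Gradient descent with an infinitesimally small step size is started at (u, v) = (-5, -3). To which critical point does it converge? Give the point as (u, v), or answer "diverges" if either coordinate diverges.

(-3, -4)

F is separable, so gradient descent decouples: u follows -∂F/∂u, v follows -∂F/∂v.
∂F/∂u = 8u(u - 3)(u + 3); at u=-5 this is -640, so u increases.
∂F/∂v = 12v(v - 3)(v + 4); at v=-3 this is 216, so v decreases.
u converges to its nearest critical value -3 (a local min of the u-part); v converges to -4. The iterate converges to (-3, -4).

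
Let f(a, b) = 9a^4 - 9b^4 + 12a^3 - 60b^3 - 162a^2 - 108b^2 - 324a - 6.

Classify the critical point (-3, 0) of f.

saddle point

The mixed partial ∂²f/∂a∂b is 0, so the Hessian at any point is diag(f_aa, f_bb) = diag(36(3a^2 + 2a - 9), -36(3b^2 + 10b + 6)).
At (-3, 0): H = diag(432, -216).
The eigenvalues have opposite signs, so H is indefinite: a saddle point.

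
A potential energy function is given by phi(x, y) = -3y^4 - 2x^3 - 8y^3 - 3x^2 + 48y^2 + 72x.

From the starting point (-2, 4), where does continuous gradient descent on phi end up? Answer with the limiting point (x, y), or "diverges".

phi is separable, so gradient descent decouples: x follows -∂phi/∂x, y follows -∂phi/∂y.
∂phi/∂x = -6(x - 3)(x + 4); at x=-2 this is 60, so x decreases.
∂phi/∂y = -12y(y - 2)(y + 4); at y=4 this is -768, so y increases.
The y-coordinate has no critical point in that direction and runs off to infinity.

diverges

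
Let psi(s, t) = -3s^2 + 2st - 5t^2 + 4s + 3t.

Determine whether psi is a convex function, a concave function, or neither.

psi is quadratic, so its Hessian is the constant matrix H = [[-6, 2], [2, -10]].
det(H) = 56, tr(H) = -16.
det(H) > 0 and tr(H) < 0, so H is negative definite everywhere: concave.

concave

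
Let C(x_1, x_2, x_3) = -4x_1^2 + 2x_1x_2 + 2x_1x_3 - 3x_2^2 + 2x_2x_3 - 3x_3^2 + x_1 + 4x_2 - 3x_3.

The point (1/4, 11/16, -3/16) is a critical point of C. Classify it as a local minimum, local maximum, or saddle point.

The Hessian is constant: H = [[-8, 2, 2], [2, -6, 2], [2, 2, -6]].
Leading principal minors: Δ₁ = -8, Δ₂ = 44, Δ₃ = -192.
The minors alternate sign starting negative (−, +, −), so H is negative definite: a local maximum.

local maximum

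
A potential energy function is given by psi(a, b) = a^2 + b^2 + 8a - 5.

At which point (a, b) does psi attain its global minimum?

psi(a,b) separates as P(a) + Q(b) − 5, so its minimum is min P + min Q − 5.
P'(a) = 2a + 8 vanishes at a ∈ {-4}; Q'(b) = 2b vanishes at b ∈ {0}.
Local minima of P (where P''>0): P(-4)=-16. Local minima of Q: Q(0)=0.
So the global minimum of psi is P(-4) + Q(0) − 5 = -16 + 0 − 5 = -21, attained at (-4, 0).

(-4, 0)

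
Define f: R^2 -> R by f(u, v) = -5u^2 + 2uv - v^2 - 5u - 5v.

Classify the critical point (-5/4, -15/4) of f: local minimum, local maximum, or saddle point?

local maximum

The Hessian of f is constant: H = [[-10, 2], [2, -2]].
det(H) = (-10)·(-2) − 2² = 16.
det(H) > 0 and tr(H) = -12 < 0, so H is negative definite and the point is a local maximum.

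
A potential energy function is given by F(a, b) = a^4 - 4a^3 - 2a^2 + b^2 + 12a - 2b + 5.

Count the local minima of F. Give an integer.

2

F separates as a function of a plus a function of b, so ∇F=0 decouples.
∂F/∂a = 4(a - 3)(a - 1)(a + 1) = 0 at a ∈ {-1, 1, 3}; ∂F/∂b = 2(b - 1) = 0 at b ∈ {1}.
The Hessian is diagonal: diag(F_aa, F_bb). Second derivatives: F_aa(-1)=32, F_aa(1)=-16, F_aa(3)=32; F_bb(1)=2.
Local minima occur where both diagonal entries positive: (-1, 1), (3, 1). Count: 2.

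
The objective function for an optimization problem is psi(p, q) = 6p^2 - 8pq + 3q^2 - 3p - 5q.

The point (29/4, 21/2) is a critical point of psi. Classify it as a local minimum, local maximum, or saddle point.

The Hessian of psi is constant: H = [[12, -8], [-8, 6]].
det(H) = 12·6 − (-8)² = 8.
det(H) > 0 and tr(H) = 18 > 0, so H is positive definite and the point is a local minimum.

local minimum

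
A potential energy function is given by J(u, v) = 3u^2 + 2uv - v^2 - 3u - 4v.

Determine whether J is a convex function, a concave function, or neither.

J is quadratic, so its Hessian is the constant matrix H = [[6, 2], [2, -2]].
det(H) = -16, tr(H) = 4.
det(H) < 0, so H is indefinite: neither convex nor concave.

neither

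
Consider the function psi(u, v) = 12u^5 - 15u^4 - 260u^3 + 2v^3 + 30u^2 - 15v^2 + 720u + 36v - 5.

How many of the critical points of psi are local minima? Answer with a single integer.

psi separates as a function of u plus a function of v, so ∇psi=0 decouples.
∂psi/∂u = 60(u - 4)(u - 1)(u + 1)(u + 3) = 0 at u ∈ {-3, -1, 1, 4}; ∂psi/∂v = 6(v - 3)(v - 2) = 0 at v ∈ {2, 3}.
The Hessian is diagonal: diag(psi_uu, psi_vv). Second derivatives: psi_uu(-3)=-3360, psi_uu(-1)=1200, psi_uu(1)=-1440, psi_uu(4)=6300; psi_vv(2)=-6, psi_vv(3)=6.
Local minima occur where both diagonal entries positive: (-1, 3), (4, 3). Count: 2.

2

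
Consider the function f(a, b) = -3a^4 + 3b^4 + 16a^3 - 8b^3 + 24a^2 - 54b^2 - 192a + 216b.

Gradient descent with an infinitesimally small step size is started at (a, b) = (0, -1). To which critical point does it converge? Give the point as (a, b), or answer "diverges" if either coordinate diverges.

(2, -3)

f is separable, so gradient descent decouples: a follows -∂f/∂a, b follows -∂f/∂b.
∂f/∂a = -12(a - 4)(a - 2)(a + 2); at a=0 this is -192, so a increases.
∂f/∂b = 12(b - 3)(b - 2)(b + 3); at b=-1 this is 288, so b decreases.
a converges to its nearest critical value 2 (a local min of the a-part); b converges to -3. The iterate converges to (2, -3).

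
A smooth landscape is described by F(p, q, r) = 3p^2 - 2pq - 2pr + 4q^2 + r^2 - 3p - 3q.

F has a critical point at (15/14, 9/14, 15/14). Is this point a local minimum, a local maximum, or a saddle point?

The Hessian is constant: H = [[6, -2, -2], [-2, 8, 0], [-2, 0, 2]].
Leading principal minors: Δ₁ = 6, Δ₂ = 44, Δ₃ = 56.
All leading minors are positive, so H is positive definite: a local minimum.

local minimum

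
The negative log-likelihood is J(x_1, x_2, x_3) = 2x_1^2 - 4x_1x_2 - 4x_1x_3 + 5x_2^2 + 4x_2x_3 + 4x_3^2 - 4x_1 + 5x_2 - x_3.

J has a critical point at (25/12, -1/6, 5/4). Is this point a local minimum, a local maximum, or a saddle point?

The Hessian is constant: H = [[4, -4, -4], [-4, 10, 4], [-4, 4, 8]].
Leading principal minors: Δ₁ = 4, Δ₂ = 24, Δ₃ = 96.
All leading minors are positive, so H is positive definite: a local minimum.

local minimum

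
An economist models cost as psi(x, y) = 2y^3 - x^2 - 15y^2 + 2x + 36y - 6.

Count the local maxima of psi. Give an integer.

psi separates as a function of x plus a function of y, so ∇psi=0 decouples.
∂psi/∂x = -2(x - 1) = 0 at x ∈ {1}; ∂psi/∂y = 6(y - 3)(y - 2) = 0 at y ∈ {2, 3}.
The Hessian is diagonal: diag(psi_xx, psi_yy). Second derivatives: psi_xx(1)=-2; psi_yy(2)=-6, psi_yy(3)=6.
Local maxima occur where both diagonal entries negative: (1, 2). Count: 1.

1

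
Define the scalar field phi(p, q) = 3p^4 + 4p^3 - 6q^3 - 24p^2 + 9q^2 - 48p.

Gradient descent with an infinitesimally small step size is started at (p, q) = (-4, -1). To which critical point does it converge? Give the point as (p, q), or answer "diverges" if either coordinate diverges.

(-2, 0)

phi is separable, so gradient descent decouples: p follows -∂phi/∂p, q follows -∂phi/∂q.
∂phi/∂p = 12(p - 2)(p + 1)(p + 2); at p=-4 this is -432, so p increases.
∂phi/∂q = -18q(q - 1); at q=-1 this is -36, so q increases.
p converges to its nearest critical value -2 (a local min of the p-part); q converges to 0. The iterate converges to (-2, 0).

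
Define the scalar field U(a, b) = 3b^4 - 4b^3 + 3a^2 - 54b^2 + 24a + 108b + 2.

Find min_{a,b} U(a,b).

U(a,b) separates as P(a) + Q(b) + 2, so its minimum is min P + min Q + 2.
P'(a) = 6a + 24 vanishes at a ∈ {-4}; Q'(b) = 12(b - 3)(b - 1)(b + 3) vanishes at b ∈ {-3, 1, 3}.
Local minima of P (where P''>0): P(-4)=-48. Local minima of Q: Q(-3)=-459, Q(3)=-27.
So the global minimum of U is P(-4) + Q(-3) + 2 = -48 − 459 + 2 = -505, attained at (-4, -3).

-505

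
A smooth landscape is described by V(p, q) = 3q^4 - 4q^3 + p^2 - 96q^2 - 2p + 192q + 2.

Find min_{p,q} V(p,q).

-1279

V(p,q) separates as A(p) + B(q) + 2, so its minimum is min A + min B + 2.
A'(p) = 2p - 2 vanishes at p ∈ {1}; B'(q) = 12(q - 4)(q - 1)(q + 4) vanishes at q ∈ {-4, 1, 4}.
Local minima of A (where A''>0): A(1)=-1. Local minima of B: B(-4)=-1280, B(4)=-256.
So the global minimum of V is A(1) + B(-4) + 2 = -1 − 1280 + 2 = -1279, attained at (1, -4).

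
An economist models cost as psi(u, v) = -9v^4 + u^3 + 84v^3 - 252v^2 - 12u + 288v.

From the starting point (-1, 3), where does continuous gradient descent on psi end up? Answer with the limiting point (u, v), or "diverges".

(2, 2)

psi is separable, so gradient descent decouples: u follows -∂psi/∂u, v follows -∂psi/∂v.
∂psi/∂u = 3(u - 2)(u + 2); at u=-1 this is -9, so u increases.
∂psi/∂v = -36(v - 4)(v - 2)(v - 1); at v=3 this is 72, so v decreases.
u converges to its nearest critical value 2 (a local min of the u-part); v converges to 2. The iterate converges to (2, 2).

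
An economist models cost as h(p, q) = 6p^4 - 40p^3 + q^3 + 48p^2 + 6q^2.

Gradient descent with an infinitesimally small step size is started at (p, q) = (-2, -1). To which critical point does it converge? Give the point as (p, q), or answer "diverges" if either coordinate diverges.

(0, 0)

h is separable, so gradient descent decouples: p follows -∂h/∂p, q follows -∂h/∂q.
∂h/∂p = 24p(p - 4)(p - 1); at p=-2 this is -864, so p increases.
∂h/∂q = 3q(q + 4); at q=-1 this is -9, so q increases.
p converges to its nearest critical value 0 (a local min of the p-part); q converges to 0. The iterate converges to (0, 0).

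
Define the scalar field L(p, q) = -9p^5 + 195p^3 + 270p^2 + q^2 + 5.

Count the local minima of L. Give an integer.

L separates as a function of p plus a function of q, so ∇L=0 decouples.
∂L/∂p = -45p(p - 4)(p + 1)(p + 3) = 0 at p ∈ {-3, -1, 0, 4}; ∂L/∂q = 2q = 0 at q ∈ {0}.
The Hessian is diagonal: diag(L_pp, L_qq). Second derivatives: L_pp(-3)=1890, L_pp(-1)=-450, L_pp(0)=540, L_pp(4)=-6300; L_qq(0)=2.
Local minima occur where both diagonal entries positive: (-3, 0), (0, 0). Count: 2.

2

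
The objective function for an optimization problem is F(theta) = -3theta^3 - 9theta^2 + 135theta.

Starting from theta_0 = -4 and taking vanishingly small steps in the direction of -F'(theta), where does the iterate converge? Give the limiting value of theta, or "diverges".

F'(theta) = -9(theta - 3)(theta + 5), so F'(-4) = 63.
Gradient descent moves in the -F' direction, i.e. theta is decreasing.
The nearest critical point in that direction is theta = -5, where F'' = 72 > 0 (a local minimum). The iterate converges there.

-5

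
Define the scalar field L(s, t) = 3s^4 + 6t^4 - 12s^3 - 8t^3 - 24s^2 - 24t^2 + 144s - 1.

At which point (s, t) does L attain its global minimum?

L(s,t) separates as P(s) + Q(t) − 1, so its minimum is min P + min Q − 1.
P'(s) = 12(s - 3)(s - 2)(s + 2) vanishes at s ∈ {-2, 2, 3}; Q'(t) = 24t(t - 2)(t + 1) vanishes at t ∈ {-1, 0, 2}.
Local minima of P (where P''>0): P(-2)=-240, P(3)=135. Local minima of Q: Q(-1)=-10, Q(2)=-64.
So the global minimum of L is P(-2) + Q(2) − 1 = -240 − 64 − 1 = -305, attained at (-2, 2).

(-2, 2)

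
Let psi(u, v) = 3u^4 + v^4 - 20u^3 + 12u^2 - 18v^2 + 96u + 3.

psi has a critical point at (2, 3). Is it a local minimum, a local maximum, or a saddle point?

saddle point

The mixed partial ∂²psi/∂u∂v is 0, so the Hessian at any point is diag(psi_uu, psi_vv) = diag(12(3u^2 - 10u + 2), 12(v^2 - 3)).
At (2, 3): H = diag(-72, 72).
The eigenvalues have opposite signs, so H is indefinite: a saddle point.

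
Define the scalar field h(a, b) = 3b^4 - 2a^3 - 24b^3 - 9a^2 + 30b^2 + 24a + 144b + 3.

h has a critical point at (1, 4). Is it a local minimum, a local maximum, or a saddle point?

saddle point

The mixed partial ∂²h/∂a∂b is 0, so the Hessian at any point is diag(h_aa, h_bb) = diag(-6(2a + 3), 12(3b^2 - 12b + 5)).
At (1, 4): H = diag(-30, 60).
The eigenvalues have opposite signs, so H is indefinite: a saddle point.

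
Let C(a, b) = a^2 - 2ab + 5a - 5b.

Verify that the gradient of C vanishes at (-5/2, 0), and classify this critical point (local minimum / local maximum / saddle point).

∇C = (2a - 2b + 5, -2a - 5); substituting (-5/2, 0) gives ∇C = (0, 0), so (-5/2, 0) is indeed a critical point.
The Hessian of C is constant: H = [[2, -2], [-2, 0]].
det(H) = 2·0 − (-2)² = -4.
Since det(H) < 0, H is indefinite and the critical point is a saddle point.

saddle point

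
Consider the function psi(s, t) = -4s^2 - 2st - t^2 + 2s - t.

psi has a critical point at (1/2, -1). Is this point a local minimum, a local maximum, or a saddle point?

The Hessian of psi is constant: H = [[-8, -2], [-2, -2]].
det(H) = (-8)·(-2) − (-2)² = 12.
det(H) > 0 and tr(H) = -10 < 0, so H is negative definite and the point is a local maximum.

local maximum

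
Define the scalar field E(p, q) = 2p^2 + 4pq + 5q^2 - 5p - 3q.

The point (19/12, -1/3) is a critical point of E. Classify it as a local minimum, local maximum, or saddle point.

The Hessian of E is constant: H = [[4, 4], [4, 10]].
det(H) = 4·10 − 4² = 24.
det(H) > 0 and tr(H) = 14 > 0, so H is positive definite and the point is a local minimum.

local minimum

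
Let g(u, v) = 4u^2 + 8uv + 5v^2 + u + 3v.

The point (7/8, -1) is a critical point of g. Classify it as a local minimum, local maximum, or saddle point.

local minimum

The Hessian of g is constant: H = [[8, 8], [8, 10]].
det(H) = 8·10 − 8² = 16.
det(H) > 0 and tr(H) = 18 > 0, so H is positive definite and the point is a local minimum.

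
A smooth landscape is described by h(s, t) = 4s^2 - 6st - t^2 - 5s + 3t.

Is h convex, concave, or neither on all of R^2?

neither

h is quadratic, so its Hessian is the constant matrix H = [[8, -6], [-6, -2]].
det(H) = -52, tr(H) = 6.
det(H) < 0, so H is indefinite: neither convex nor concave.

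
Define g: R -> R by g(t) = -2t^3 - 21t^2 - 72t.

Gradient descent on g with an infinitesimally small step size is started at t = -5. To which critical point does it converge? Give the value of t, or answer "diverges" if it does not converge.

-4

g'(t) = -6(t + 3)(t + 4), so g'(-5) = -12.
Gradient descent moves in the -g' direction, i.e. t is increasing.
The nearest critical point in that direction is t = -4, where g'' = 6 > 0 (a local minimum). The iterate converges there.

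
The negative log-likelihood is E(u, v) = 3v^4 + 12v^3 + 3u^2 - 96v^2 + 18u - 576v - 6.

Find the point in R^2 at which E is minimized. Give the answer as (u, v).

(-3, 4)

E(u,v) separates as P(u) + Q(v) − 6, so its minimum is min P + min Q − 6.
P'(u) = 6u + 18 vanishes at u ∈ {-3}; Q'(v) = 12(v - 4)(v + 3)(v + 4) vanishes at v ∈ {-4, -3, 4}.
Local minima of P (where P''>0): P(-3)=-27. Local minima of Q: Q(-4)=768, Q(4)=-2304.
So the global minimum of E is P(-3) + Q(4) − 6 = -27 − 2304 − 6 = -2337, attained at (-3, 4).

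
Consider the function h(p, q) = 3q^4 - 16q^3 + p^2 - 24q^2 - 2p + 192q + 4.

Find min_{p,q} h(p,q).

h(p,q) separates as A(p) + B(q) + 4, so its minimum is min A + min B + 4.
A'(p) = 2p - 2 vanishes at p ∈ {1}; B'(q) = 12(q - 4)(q - 2)(q + 2) vanishes at q ∈ {-2, 2, 4}.
Local minima of A (where A''>0): A(1)=-1. Local minima of B: B(-2)=-304, B(4)=128.
So the global minimum of h is A(1) + B(-2) + 4 = -1 − 304 + 4 = -301, attained at (1, -2).

-301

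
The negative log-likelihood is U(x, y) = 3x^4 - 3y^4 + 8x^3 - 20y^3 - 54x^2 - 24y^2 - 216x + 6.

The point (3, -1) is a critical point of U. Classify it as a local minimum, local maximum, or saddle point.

The mixed partial ∂²U/∂x∂y is 0, so the Hessian at any point is diag(U_xx, U_yy) = diag(12(3x^2 + 4x - 9), -12(3y^2 + 10y + 4)).
At (3, -1): H = diag(360, 36).
Both eigenvalues are positive, so H is positive definite: a local minimum.

local minimum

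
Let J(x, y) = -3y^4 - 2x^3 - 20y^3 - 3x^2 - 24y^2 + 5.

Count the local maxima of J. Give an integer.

2

J separates as a function of x plus a function of y, so ∇J=0 decouples.
∂J/∂x = -6x(x + 1) = 0 at x ∈ {-1, 0}; ∂J/∂y = -12y(y + 1)(y + 4) = 0 at y ∈ {-4, -1, 0}.
The Hessian is diagonal: diag(J_xx, J_yy). Second derivatives: J_xx(-1)=6, J_xx(0)=-6; J_yy(-4)=-144, J_yy(-1)=36, J_yy(0)=-48.
Local maxima occur where both diagonal entries negative: (0, -4), (0, 0). Count: 2.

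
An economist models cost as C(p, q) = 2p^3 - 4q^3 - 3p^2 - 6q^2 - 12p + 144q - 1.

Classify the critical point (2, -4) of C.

The mixed partial ∂²C/∂p∂q is 0, so the Hessian at any point is diag(C_pp, C_qq) = diag(6(2p - 1), -12(2q + 1)).
At (2, -4): H = diag(18, 84).
Both eigenvalues are positive, so H is positive definite: a local minimum.

local minimum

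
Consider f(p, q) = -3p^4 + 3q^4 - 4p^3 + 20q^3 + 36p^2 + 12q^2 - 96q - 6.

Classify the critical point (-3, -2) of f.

local maximum

The mixed partial ∂²f/∂p∂q is 0, so the Hessian at any point is diag(f_pp, f_qq) = diag(12(-3p^2 - 2p + 6), 12(3q^2 + 10q + 2)).
At (-3, -2): H = diag(-180, -72).
Both eigenvalues are negative, so H is negative definite: a local maximum.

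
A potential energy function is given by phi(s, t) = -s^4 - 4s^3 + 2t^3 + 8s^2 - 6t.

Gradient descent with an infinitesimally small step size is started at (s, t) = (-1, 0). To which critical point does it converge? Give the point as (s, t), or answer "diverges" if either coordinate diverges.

phi is separable, so gradient descent decouples: s follows -∂phi/∂s, t follows -∂phi/∂t.
∂phi/∂s = -4s(s - 1)(s + 4); at s=-1 this is -24, so s increases.
∂phi/∂t = 6(t - 1)(t + 1); at t=0 this is -6, so t increases.
s converges to its nearest critical value 0 (a local min of the s-part); t converges to 1. The iterate converges to (0, 1).

(0, 1)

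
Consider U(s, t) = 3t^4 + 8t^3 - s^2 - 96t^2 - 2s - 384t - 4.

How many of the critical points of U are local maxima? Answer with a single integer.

1

U separates as a function of s plus a function of t, so ∇U=0 decouples.
∂U/∂s = -2(s + 1) = 0 at s ∈ {-1}; ∂U/∂t = 12(t - 4)(t + 2)(t + 4) = 0 at t ∈ {-4, -2, 4}.
The Hessian is diagonal: diag(U_ss, U_tt). Second derivatives: U_ss(-1)=-2; U_tt(-4)=192, U_tt(-2)=-144, U_tt(4)=576.
Local maxima occur where both diagonal entries negative: (-1, -2). Count: 1.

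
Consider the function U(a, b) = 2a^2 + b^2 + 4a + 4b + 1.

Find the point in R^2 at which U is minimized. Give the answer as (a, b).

U(a,b) separates as P(a) + Q(b) + 1, so its minimum is min P + min Q + 1.
P'(a) = 4a + 4 vanishes at a ∈ {-1}; Q'(b) = 2b + 4 vanishes at b ∈ {-2}.
Local minima of P (where P''>0): P(-1)=-2. Local minima of Q: Q(-2)=-4.
So the global minimum of U is P(-1) + Q(-2) + 1 = -2 − 4 + 1 = -5, attained at (-1, -2).

(-1, -2)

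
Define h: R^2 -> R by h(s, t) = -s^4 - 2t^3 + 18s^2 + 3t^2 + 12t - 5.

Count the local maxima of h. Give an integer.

2

h separates as a function of s plus a function of t, so ∇h=0 decouples.
∂h/∂s = -4s(s - 3)(s + 3) = 0 at s ∈ {-3, 0, 3}; ∂h/∂t = -6(t - 2)(t + 1) = 0 at t ∈ {-1, 2}.
The Hessian is diagonal: diag(h_ss, h_tt). Second derivatives: h_ss(-3)=-72, h_ss(0)=36, h_ss(3)=-72; h_tt(-1)=18, h_tt(2)=-18.
Local maxima occur where both diagonal entries negative: (-3, 2), (3, 2). Count: 2.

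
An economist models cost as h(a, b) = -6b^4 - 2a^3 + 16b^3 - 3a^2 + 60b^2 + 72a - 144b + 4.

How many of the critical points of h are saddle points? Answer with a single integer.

h separates as a function of a plus a function of b, so ∇h=0 decouples.
∂h/∂a = -6(a - 3)(a + 4) = 0 at a ∈ {-4, 3}; ∂h/∂b = -24(b - 3)(b - 1)(b + 2) = 0 at b ∈ {-2, 1, 3}.
The Hessian is diagonal: diag(h_aa, h_bb). Second derivatives: h_aa(-4)=42, h_aa(3)=-42; h_bb(-2)=-360, h_bb(1)=144, h_bb(3)=-240.
Saddle points occur where the two diagonal entries have opposite signs: (-4, -2), (-4, 3), (3, 1). Count: 3.

3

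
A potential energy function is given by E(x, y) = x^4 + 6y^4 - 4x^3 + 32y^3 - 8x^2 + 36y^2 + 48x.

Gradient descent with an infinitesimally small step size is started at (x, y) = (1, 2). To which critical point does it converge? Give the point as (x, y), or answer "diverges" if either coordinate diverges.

(-2, 0)

E is separable, so gradient descent decouples: x follows -∂E/∂x, y follows -∂E/∂y.
∂E/∂x = 4(x - 3)(x - 2)(x + 2); at x=1 this is 24, so x decreases.
∂E/∂y = 24y(y + 1)(y + 3); at y=2 this is 720, so y decreases.
x converges to its nearest critical value -2 (a local min of the x-part); y converges to 0. The iterate converges to (-2, 0).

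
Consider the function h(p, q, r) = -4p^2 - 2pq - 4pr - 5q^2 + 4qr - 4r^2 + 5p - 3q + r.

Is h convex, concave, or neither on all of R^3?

concave

h is quadratic, so its Hessian is the constant matrix H = [[-8, -2, -4], [-2, -10, 4], [-4, 4, -8]].
Leading principal minors: -8, 76, -256.
Signs alternate −, +, − ⇒ H ≺ 0 ⇒ concave.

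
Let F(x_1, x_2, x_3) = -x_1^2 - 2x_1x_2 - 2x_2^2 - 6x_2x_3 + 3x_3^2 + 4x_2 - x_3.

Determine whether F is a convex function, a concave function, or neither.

neither

F is quadratic, so its Hessian is the constant matrix H = [[-2, -2, 0], [-2, -4, -6], [0, -6, 6]].
Leading principal minors: -2, 4, 96.
Neither pattern holds ⇒ H is indefinite ⇒ neither convex nor concave.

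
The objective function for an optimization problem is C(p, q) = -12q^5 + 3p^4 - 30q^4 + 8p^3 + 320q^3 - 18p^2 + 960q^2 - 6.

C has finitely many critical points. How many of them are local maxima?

C separates as a function of p plus a function of q, so ∇C=0 decouples.
∂C/∂p = 12p(p - 1)(p + 3) = 0 at p ∈ {-3, 0, 1}; ∂C/∂q = -60q(q - 4)(q + 2)(q + 4) = 0 at q ∈ {-4, -2, 0, 4}.
The Hessian is diagonal: diag(C_pp, C_qq). Second derivatives: C_pp(-3)=144, C_pp(0)=-36, C_pp(1)=48; C_qq(-4)=3840, C_qq(-2)=-1440, C_qq(0)=1920, C_qq(4)=-11520.
Local maxima occur where both diagonal entries negative: (0, -2), (0, 4). Count: 2.

2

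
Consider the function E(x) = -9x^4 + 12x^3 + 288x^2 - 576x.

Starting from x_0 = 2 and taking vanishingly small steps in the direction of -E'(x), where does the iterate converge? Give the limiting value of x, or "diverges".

E'(x) = -36(x - 4)(x - 1)(x + 4), so E'(2) = 432.
Gradient descent moves in the -E' direction, i.e. x is decreasing.
The nearest critical point in that direction is x = 1, where E'' = 540 > 0 (a local minimum). The iterate converges there.

1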